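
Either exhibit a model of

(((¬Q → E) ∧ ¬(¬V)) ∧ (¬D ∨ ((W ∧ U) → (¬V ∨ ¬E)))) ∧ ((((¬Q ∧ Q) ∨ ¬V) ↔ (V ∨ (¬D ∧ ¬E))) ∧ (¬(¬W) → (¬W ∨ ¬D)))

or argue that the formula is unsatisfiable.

Case V = True: the formula simplifies to ((¬Q → E) ∧ (¬D ∨ ((W ∧ U) → ¬E))) ∧ ((¬Q ∧ Q) ∧ (¬(¬W) → (¬W ∨ ¬D))).
  Q = True: the conjunct ¬Q is False.
  Q = False: the conjunct Q is False.
Case V = False: the conjunct ¬(¬V) becomes ¬(¬False) = False.
Both cases fail — unsatisfiable.

Unsatisfiable — no assignment works.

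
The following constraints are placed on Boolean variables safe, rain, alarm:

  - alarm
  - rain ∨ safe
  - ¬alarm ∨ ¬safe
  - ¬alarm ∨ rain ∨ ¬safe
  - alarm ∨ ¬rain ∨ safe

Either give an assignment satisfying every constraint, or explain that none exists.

safe = False, rain = True, alarm = True

Unit clause (alarm) forces alarm = True.
In (¬alarm ∨ ¬safe) only ¬safe is left, so safe = False.
In (rain ∨ safe) only rain is left, so rain = True.
Check each clause:
  (alarm): alarm holds.
  (rain ∨ safe): rain holds.
  (¬alarm ∨ ¬safe): ¬safe holds.
  (¬alarm ∨ rain ∨ ¬safe): rain holds.
  (alarm ∨ ¬rain ∨ safe): alarm holds.
All clauses satisfied.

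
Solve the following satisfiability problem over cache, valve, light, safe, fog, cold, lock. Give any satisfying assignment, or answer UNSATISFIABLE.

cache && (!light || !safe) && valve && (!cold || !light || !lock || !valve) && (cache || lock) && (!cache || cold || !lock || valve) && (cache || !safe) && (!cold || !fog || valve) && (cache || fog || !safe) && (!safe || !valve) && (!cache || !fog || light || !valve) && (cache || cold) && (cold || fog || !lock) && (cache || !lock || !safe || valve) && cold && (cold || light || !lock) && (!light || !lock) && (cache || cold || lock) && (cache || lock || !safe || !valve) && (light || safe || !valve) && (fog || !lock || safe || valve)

cache: True, valve: True, light: True, safe: False, fog: False, cold: True, lock: False

Unit clause (cache) forces cache = True.
Unit clause (valve) forces valve = True.
In (!safe || !valve) only !safe is left, so safe = False.
Unit clause (cold) forces cold = True.
In (light || safe || !valve) only light is left, so light = True.
In (!cold || !light || !lock || !valve) only !lock is left, so lock = False.
Set fog = False.
All clauses satisfied.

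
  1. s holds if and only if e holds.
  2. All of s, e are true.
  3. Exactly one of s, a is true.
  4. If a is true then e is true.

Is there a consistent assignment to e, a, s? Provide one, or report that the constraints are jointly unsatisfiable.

e: True, a: False, s: True

  (1) s=T, e=T — same ✓
  (2) {s, e}: all 2 true ✓
  (3) {s, a}: 1 true — exactly one ✓
  (4) a=F ⇒ e: vacuous ✓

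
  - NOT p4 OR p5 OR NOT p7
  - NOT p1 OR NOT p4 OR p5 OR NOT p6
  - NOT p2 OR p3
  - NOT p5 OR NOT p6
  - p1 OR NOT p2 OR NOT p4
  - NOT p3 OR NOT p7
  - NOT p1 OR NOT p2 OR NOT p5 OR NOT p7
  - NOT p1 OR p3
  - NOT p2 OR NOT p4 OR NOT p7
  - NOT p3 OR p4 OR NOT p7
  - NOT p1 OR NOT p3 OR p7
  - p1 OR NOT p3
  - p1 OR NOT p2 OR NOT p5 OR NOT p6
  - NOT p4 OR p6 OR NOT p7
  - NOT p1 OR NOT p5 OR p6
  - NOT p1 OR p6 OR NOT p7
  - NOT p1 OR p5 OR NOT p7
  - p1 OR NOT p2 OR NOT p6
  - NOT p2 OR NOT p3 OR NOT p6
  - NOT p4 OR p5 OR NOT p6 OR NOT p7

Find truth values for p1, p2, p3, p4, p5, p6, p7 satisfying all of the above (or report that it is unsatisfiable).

Try p1 = True:
  (NOT p1 OR p3) forces p3 = True.
  (NOT p3 OR NOT p7) forces p7 = False.
  clause (NOT p1 OR NOT p3 OR p7) is falsified — backtrack.
So p1 = False.
  then (p1 OR NOT p3) forces p3 = False.
  then (NOT p2 OR p3) forces p2 = False.
Set p4 = False.
Set p5 = True.
  then (NOT p5 OR NOT p6) forces p6 = False.
Set p7 = False.
All clauses satisfied.

p1 = False, p2 = False, p3 = False, p4 = False, p5 = True, p6 = False, p7 = False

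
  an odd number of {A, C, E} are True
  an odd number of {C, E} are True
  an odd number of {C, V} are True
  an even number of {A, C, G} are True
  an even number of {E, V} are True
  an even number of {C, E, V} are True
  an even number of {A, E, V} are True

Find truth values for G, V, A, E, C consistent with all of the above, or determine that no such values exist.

G = False; V = True; A = False; E = True; C = False

{A, C, E}: 1 true → odd ✓
{C, E}: 1 true → odd ✓
{C, V}: 1 true → odd ✓
{A, C, G}: 0 true → even ✓
{E, V}: 2 true → even ✓
{C, E, V}: 2 true → even ✓
{A, E, V}: 2 true → even ✓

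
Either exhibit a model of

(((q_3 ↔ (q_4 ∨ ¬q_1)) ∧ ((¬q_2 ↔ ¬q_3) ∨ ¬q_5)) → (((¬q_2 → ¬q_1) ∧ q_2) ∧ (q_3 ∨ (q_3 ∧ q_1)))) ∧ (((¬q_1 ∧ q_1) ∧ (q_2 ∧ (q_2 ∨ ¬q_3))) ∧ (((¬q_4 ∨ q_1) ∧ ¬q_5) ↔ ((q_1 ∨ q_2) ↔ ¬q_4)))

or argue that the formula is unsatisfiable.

Unsatisfiable

Case q_1 = True: the conjunct ¬q_1 is False.
Case q_1 = False: the conjunct q_1 is False.
Both cases fail — unsatisfiable.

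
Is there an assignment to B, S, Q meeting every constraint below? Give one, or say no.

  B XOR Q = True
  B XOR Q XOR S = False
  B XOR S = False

B=T, S=T, Q=F

B XOR Q = T XOR F = True ✓
B XOR Q XOR S = T XOR F XOR T = False ✓
B XOR S = T XOR T = False ✓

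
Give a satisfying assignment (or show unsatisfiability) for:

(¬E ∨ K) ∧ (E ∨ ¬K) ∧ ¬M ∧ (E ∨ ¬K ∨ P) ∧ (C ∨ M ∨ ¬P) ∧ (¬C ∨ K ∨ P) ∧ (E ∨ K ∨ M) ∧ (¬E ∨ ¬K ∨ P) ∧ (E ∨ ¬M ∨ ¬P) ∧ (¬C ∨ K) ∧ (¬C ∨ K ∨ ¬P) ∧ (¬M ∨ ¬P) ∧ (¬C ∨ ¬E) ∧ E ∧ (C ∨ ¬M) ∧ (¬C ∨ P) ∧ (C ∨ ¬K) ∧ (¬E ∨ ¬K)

Unsatisfiable — no assignment works.

Case E = True:
  (¬E ∨ K) forces K = True.
  Clause (¬E ∨ ¬K) is falsified — contradiction.
Case E = False:
  Clause (E) is falsified — contradiction.
Both cases fail, so the formula is unsatisfiable.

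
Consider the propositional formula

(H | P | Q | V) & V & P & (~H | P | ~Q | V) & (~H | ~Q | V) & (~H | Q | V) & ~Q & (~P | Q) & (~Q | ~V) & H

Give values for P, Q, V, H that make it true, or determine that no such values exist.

Case P = True:
  (V) forces V = True.
  (~Q) forces Q = False.
  Clause (~P | Q) is falsified — contradiction.
Case P = False:
  Clause (P) is falsified — contradiction.
Both cases fail, so the formula is unsatisfiable.

Unsatisfiable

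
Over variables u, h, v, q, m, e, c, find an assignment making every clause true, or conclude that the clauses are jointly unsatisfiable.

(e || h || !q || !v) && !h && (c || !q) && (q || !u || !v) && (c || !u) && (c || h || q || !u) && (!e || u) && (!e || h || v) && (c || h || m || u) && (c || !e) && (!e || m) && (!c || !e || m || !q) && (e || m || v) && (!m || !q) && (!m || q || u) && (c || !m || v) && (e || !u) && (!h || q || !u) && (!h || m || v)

u=F, h=F, v=T, q=F, m=F, e=F, c=T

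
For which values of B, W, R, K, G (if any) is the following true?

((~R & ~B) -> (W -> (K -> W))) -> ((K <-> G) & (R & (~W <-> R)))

B=T, W=F, R=T, K=T, G=T

  ((~R & ~B) -> (W -> (K -> W))) -> ((K <-> G) & (R & (~W <-> R))) = True
    (~R & ~B) -> (W -> (K -> W)) = True
      ~R & ~B = False
        ~R = False
        ~B = False
      W -> (K -> W) = True
        K -> W = False
    (K <-> G) & (R & (~W <-> R)) = True
      K <-> G = True
      R & (~W <-> R) = True
        ~W <-> R = True
          ~W = True
The formula evaluates to True.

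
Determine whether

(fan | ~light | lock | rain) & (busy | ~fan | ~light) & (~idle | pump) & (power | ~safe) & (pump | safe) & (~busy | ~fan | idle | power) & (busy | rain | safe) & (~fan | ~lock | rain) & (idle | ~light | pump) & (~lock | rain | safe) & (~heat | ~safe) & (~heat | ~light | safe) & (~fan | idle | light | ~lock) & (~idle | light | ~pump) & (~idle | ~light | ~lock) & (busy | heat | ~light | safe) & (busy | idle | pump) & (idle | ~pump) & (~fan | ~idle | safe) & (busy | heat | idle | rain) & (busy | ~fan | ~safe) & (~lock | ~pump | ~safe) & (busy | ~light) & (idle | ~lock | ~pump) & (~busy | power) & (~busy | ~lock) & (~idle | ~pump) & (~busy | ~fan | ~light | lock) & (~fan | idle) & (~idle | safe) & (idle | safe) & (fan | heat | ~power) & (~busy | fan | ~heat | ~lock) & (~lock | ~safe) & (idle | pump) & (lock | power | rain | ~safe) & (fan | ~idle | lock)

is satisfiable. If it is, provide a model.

Unsatisfiable — no assignment works.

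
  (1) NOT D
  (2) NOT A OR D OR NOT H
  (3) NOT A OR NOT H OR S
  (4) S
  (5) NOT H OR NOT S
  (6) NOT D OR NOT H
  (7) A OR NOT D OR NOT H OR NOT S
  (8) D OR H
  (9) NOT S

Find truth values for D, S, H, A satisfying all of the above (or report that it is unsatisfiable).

Unsatisfiable — no assignment works.

Case S = True:
  Clause (NOT S) is falsified — contradiction.
Case S = False:
  Clause (S) is falsified — contradiction.
Both cases fail, so the formula is unsatisfiable.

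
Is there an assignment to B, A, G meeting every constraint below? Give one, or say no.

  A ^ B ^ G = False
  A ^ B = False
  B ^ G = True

B=T, A=T, G=F

A ^ B ^ G = T ^ T ^ F = False ✓
A ^ B = T ^ T = False ✓
B ^ G = T ^ F = True ✓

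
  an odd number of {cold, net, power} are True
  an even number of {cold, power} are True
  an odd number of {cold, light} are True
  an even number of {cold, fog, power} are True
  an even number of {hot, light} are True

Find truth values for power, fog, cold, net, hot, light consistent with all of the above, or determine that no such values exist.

power = True, fog = False, cold = True, net = True, hot = False, light = False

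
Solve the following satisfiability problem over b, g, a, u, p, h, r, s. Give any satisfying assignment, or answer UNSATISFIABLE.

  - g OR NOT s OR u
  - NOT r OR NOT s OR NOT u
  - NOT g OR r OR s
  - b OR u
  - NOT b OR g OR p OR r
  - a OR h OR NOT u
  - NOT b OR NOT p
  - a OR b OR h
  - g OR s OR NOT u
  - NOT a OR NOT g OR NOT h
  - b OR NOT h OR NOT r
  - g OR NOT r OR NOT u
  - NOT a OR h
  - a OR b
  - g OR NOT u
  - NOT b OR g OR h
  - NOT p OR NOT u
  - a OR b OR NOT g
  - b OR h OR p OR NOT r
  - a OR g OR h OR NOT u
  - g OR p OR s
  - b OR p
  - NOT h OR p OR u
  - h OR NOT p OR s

b = True; g = True; a = False; u = True; p = False; h = True; r = False; s = True

Set b = True.
  then (NOT b OR NOT p) forces p = False.
Try g = False:
  (NOT b OR g OR p OR r) forces r = True.
  (g OR NOT r OR NOT u) forces u = False.
  (g OR NOT s OR u) forces s = False.
  clause (g OR p OR s) is falsified — backtrack.
So g = True.
Try a = True:
  (NOT a OR NOT g OR NOT h) forces h = False.
  clause (NOT a OR h) is falsified — backtrack.
So a = False.
Set u = True.
  then (a OR h OR NOT u) forces h = True.
Set r = False.
  then (NOT g OR r OR s) forces s = True.
All clauses satisfied.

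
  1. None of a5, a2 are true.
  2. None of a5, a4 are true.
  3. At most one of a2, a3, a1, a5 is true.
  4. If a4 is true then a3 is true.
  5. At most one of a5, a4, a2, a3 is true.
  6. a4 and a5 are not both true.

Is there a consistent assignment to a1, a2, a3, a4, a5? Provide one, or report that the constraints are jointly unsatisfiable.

a1=F, a2=F, a3=T, a4=F, a5=F

  (1) {a5, a2}: 0 true — none ✓
  (2) {a5, a4}: 0 true — none ✓
  (3) {a2, a3, a1, a5}: 1 true — at most one ✓
  (4) a4=F ⇒ a3: vacuous ✓
  (5) {a5, a4, a2, a3}: 1 true — at most one ✓
  (6) a4=F, a5=F — not both ✓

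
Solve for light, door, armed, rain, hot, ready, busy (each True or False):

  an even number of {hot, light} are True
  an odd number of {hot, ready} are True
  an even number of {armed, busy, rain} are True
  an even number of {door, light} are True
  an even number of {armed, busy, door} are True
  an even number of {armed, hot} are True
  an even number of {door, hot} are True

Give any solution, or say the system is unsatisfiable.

light=F, door=F, armed=F, rain=F, hot=F, ready=T, busy=F

{hot, light}: 0 true → even ✓
{hot, ready}: 1 true → odd ✓
{armed, busy, rain}: 0 true → even ✓
{door, light}: 0 true → even ✓
{armed, busy, door}: 0 true → even ✓
{armed, hot}: 0 true → even ✓
{door, hot}: 0 true → even ✓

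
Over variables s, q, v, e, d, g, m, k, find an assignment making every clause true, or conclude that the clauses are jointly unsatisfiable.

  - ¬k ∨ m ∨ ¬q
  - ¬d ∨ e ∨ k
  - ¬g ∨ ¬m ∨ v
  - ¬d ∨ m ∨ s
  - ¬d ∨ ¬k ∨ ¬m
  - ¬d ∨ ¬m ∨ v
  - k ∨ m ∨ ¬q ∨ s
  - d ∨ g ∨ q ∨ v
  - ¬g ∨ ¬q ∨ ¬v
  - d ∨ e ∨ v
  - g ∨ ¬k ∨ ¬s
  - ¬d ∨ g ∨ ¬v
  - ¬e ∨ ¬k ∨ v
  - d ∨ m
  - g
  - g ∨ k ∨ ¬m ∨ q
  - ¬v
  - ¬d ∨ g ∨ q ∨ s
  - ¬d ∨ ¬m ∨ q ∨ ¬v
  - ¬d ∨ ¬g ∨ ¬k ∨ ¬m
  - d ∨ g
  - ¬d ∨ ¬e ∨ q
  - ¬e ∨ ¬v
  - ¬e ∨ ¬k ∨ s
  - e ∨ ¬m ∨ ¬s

s = True; q = True; v = False; e = True; d = True; g = True; m = False; k = False

Unit clause (g) forces g = True.
Unit clause (¬v) forces v = False.
In (¬g ∨ ¬m ∨ v) only ¬m is left, so m = False.
In (d ∨ m) only d is left, so d = True.
In (¬d ∨ m ∨ s) only s is left, so s = True.
Set q = True.
  then (¬k ∨ m ∨ ¬q) forces k = False.
  then (¬d ∨ e ∨ k) forces e = True.
All clauses satisfied.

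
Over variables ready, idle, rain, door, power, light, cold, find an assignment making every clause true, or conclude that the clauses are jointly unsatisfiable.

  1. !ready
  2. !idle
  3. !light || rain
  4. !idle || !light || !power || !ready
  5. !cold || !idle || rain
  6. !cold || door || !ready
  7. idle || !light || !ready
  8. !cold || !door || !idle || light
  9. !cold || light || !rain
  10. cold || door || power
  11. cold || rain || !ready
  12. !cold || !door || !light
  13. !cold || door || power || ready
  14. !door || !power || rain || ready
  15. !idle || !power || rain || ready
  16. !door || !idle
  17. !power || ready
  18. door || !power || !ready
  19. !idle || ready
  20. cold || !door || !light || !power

Unit clause (!ready) forces ready = False.
Unit clause (!idle) forces idle = False.
In (!power || ready) only !power is left, so power = False.
Set rain = True.
Try door = False:
  (cold || door || power) forces cold = True.
  clause (!cold || door || power || ready) is falsified — backtrack.
So door = True.
Set light = True.
  then (!cold || !door || !light) forces cold = False.
All clauses satisfied.

ready: False, idle: False, rain: True, door: True, power: False, light: True, cold: False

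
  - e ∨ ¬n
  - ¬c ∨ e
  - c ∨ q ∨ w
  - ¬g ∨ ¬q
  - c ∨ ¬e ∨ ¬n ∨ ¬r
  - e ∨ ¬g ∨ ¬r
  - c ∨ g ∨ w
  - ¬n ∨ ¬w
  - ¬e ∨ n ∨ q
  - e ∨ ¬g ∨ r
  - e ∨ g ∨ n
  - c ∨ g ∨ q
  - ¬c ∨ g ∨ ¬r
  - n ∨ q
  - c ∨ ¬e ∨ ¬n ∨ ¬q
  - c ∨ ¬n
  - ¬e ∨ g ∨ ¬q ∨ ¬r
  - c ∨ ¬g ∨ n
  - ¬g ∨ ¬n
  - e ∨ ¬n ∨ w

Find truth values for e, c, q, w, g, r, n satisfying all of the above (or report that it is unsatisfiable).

Try e = False:
  (e ∨ ¬n) forces n = False.
  (¬c ∨ e) forces c = False.
  (e ∨ g ∨ n) forces g = True.
  clause (c ∨ ¬g ∨ n) is falsified — backtrack.
So e = True.
Set c = True.
Set q = True.
  then (¬g ∨ ¬q) forces g = False.
  then (¬c ∨ g ∨ ¬r) forces r = False.
Set w = False.
Set n = False.
All clauses satisfied.

e: True, c: True, q: True, w: False, g: False, r: False, n: False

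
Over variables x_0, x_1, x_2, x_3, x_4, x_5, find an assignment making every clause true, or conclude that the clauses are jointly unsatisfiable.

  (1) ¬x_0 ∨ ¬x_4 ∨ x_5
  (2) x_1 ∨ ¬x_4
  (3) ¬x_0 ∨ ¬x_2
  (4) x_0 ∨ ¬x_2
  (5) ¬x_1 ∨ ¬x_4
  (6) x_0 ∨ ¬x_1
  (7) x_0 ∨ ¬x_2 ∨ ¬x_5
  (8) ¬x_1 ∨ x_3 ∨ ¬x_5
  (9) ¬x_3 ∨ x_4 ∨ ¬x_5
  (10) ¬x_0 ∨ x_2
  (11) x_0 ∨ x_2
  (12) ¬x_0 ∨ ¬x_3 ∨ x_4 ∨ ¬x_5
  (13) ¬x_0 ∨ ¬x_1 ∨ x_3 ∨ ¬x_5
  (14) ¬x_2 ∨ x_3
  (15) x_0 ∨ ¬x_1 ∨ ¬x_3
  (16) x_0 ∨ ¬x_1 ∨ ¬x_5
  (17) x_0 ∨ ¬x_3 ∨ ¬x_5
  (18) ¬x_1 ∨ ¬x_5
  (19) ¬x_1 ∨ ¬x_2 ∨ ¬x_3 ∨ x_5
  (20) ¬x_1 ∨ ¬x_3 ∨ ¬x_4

Unsatisfiable

Case x_0 = True:
  (¬x_0 ∨ ¬x_2) forces x_2 = False.
  Clause (¬x_0 ∨ x_2) is falsified — contradiction.
Case x_0 = False:
  (x_0 ∨ ¬x_2) forces x_2 = False.
  Clause (x_0 ∨ x_2) is falsified — contradiction.
Both cases fail, so the formula is unsatisfiable.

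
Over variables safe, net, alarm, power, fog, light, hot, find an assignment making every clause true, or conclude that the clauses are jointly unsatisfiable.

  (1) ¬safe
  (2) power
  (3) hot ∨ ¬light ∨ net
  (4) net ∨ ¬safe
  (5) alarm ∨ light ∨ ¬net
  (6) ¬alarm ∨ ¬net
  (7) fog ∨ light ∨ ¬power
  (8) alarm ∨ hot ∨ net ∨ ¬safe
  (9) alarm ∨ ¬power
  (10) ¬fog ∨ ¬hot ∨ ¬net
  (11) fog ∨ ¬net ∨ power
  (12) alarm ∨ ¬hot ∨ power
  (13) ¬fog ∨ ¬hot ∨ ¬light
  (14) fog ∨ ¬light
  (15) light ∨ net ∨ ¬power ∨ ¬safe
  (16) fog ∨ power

safe = False; net = False; alarm = True; power = True; fog = True; light = False; hot = True

Unit clause (¬safe) forces safe = False.
Unit clause (power) forces power = True.
In (alarm ∨ ¬power) only alarm is left, so alarm = True.
In (¬alarm ∨ ¬net) only ¬net is left, so net = False.
Try fog = False:
  (fog ∨ light ∨ ¬power) forces light = True.
  clause (fog ∨ ¬light) is falsified — backtrack.
So fog = True.
Try light = True:
  (hot ∨ ¬light ∨ net) forces hot = True.
  clause (¬fog ∨ ¬hot ∨ ¬light) is falsified — backtrack.
So light = False.
Set hot = True.
All clauses satisfied.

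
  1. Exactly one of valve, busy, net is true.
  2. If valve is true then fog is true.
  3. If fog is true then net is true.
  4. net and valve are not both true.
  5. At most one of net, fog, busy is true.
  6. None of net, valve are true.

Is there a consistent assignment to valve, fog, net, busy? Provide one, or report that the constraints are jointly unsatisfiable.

valve=F, fog=F, net=F, busy=T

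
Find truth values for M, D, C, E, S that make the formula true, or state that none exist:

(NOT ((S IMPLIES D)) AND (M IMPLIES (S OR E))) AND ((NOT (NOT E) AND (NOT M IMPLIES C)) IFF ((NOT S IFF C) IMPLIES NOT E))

M = False, D = False, C = False, E = True, S = True

  NOT ((S IMPLIES D)) AND (M IMPLIES (S OR E)) = True
    NOT ((S IMPLIES D)) = True
      S IMPLIES D = False
    M IMPLIES (S OR E) = True
      S OR E = True
  (NOT (NOT E) AND (NOT M IMPLIES C)) IFF ((NOT S IFF C) IMPLIES NOT E) = True
    NOT (NOT E) AND (NOT M IMPLIES C) = False
      NOT (NOT E) = True
        NOT E = False
      NOT M IMPLIES C = False
        NOT M = True
    (NOT S IFF C) IMPLIES NOT E = False
      NOT S IFF C = True
        NOT S = False
      NOT E = False
Both conjuncts True, so the formula holds.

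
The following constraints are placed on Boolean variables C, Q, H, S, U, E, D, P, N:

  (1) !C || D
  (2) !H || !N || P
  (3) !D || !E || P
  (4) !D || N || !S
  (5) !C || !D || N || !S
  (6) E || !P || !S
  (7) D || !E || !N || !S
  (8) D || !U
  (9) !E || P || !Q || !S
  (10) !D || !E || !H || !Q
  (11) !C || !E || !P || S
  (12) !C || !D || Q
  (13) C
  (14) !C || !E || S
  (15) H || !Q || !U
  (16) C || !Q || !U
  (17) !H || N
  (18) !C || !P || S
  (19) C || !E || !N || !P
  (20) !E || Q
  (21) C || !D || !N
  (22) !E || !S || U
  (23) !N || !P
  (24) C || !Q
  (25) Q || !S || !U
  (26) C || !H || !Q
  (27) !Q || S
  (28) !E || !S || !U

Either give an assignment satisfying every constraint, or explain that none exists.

C: True, Q: True, H: False, S: True, U: False, E: False, D: True, P: False, N: True

Unit clause (C) forces C = True.
In (!C || D) only D is left, so D = True.
In (!C || !D || Q) only Q is left, so Q = True.
In (!Q || S) only S is left, so S = True.
In (!D || N || !S) only N is left, so N = True.
In (!N || !P) only !P is left, so P = False.
In (!H || !N || P) only !H is left, so H = False.
In (!D || !E || P) only !E is left, so E = False.
In (H || !Q || !U) only !U is left, so U = False.
All clauses satisfied.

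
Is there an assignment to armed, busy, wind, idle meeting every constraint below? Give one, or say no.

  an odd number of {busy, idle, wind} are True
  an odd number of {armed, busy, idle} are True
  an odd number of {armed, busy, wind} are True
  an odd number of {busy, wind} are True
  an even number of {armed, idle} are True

armed=F, busy=T, wind=F, idle=F

{busy, idle, wind}: 1 true → odd ✓
{armed, busy, idle}: 1 true → odd ✓
{armed, busy, wind}: 1 true → odd ✓
{busy, wind}: 1 true → odd ✓
{armed, idle}: 0 true → even ✓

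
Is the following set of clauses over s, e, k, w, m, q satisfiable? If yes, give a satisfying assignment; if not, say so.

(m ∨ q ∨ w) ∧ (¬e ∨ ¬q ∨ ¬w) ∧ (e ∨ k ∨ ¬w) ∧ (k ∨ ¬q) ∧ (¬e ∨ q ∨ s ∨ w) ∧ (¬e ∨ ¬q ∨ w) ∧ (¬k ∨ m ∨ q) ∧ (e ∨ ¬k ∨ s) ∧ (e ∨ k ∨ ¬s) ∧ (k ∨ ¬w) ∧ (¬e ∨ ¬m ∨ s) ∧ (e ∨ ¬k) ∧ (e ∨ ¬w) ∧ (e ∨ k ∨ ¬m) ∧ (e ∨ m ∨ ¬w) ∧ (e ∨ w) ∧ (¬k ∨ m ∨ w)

s = True; e = True; k = True; w = True; m = True; q = False

Set s = True.
Try e = False:
  (e ∨ k ∨ ¬s) forces k = True.
  clause (e ∨ ¬k) is falsified — backtrack.
So e = True.
Set k = True.
Set w = True.
  then (¬e ∨ ¬q ∨ ¬w) forces q = False.
  then (¬k ∨ m ∨ q) forces m = True.
All clauses satisfied.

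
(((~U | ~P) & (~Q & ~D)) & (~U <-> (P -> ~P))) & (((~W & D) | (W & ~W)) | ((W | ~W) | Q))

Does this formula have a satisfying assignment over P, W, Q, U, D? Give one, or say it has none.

P = False, W = False, Q = False, U = False, D = False

  ((~U | ~P) & (~Q & ~D)) & (~U <-> (P -> ~P)) = True
    (~U | ~P) & (~Q & ~D) = True
      ~U | ~P = True
        ~U = True
        ~P = True
      ~Q & ~D = True
        ~Q = True
        ~D = True
    ~U <-> (P -> ~P) = True
      ~U = True
      P -> ~P = True
        ~P = True
  ((~W & D) | (W & ~W)) | ((W | ~W) | Q) = True
    (~W & D) | (W & ~W) = False
      ~W & D = False
        ~W = True
      W & ~W = False
        ~W = True
    (W | ~W) | Q = True
      W | ~W = True
        ~W = True
Both conjuncts True, so the formula holds.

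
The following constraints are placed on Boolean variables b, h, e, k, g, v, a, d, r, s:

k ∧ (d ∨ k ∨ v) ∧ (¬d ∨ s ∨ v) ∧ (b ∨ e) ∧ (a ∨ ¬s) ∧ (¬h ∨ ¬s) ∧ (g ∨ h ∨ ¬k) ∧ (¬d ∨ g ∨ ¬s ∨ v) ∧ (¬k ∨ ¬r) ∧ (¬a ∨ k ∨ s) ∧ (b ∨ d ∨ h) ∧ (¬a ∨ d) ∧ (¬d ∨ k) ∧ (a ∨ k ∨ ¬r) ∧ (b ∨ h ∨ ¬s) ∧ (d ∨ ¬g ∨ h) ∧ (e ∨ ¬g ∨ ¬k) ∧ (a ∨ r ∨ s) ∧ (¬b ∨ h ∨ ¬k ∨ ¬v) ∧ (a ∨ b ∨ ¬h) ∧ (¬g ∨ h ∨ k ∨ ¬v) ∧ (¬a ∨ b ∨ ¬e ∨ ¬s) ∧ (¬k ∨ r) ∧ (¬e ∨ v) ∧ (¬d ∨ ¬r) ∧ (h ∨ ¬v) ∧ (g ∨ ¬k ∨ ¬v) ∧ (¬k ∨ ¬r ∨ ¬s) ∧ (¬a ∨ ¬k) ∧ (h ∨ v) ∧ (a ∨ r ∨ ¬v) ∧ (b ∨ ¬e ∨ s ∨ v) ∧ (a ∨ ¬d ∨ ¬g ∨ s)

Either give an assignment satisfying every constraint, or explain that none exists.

Case k = True:
  (¬k ∨ ¬r) forces r = False.
  Clause (¬k ∨ r) is falsified — contradiction.
Case k = False:
  Clause (k) is falsified — contradiction.
Both cases fail, so the formula is unsatisfiable.

Unsatisfiable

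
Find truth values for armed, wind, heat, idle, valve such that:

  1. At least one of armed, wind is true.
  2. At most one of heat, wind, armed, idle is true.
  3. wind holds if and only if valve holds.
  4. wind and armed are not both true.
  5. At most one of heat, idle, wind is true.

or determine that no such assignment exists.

armed=T; wind=F; heat=F; idle=F; valve=F

  (1) {armed, wind}: 1 true — at least one ✓
  (2) {heat, wind, armed, idle}: 1 true — at most one ✓
  (3) wind=F, valve=F — same ✓
  (4) wind=F, armed=T — not both ✓
  (5) {heat, idle, wind}: 0 true — at most one ✓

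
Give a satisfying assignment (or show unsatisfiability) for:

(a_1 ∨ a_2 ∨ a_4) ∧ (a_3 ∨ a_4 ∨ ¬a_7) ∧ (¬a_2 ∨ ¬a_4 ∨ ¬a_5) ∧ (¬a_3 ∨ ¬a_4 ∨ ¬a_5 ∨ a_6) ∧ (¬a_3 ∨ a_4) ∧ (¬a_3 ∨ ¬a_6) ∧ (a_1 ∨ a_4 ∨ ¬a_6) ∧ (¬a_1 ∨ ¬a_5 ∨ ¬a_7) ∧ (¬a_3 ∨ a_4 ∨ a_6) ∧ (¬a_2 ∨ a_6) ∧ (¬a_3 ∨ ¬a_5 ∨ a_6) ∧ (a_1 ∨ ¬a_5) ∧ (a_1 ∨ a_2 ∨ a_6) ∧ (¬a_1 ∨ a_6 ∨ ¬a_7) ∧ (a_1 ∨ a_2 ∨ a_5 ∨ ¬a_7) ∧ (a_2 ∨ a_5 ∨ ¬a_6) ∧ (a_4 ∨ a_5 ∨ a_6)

a_1 = False, a_2 = True, a_3 = False, a_4 = True, a_5 = False, a_6 = True, a_7 = False

Set a_1 = False.
  then (a_1 ∨ ¬a_5) forces a_5 = False.
Try a_2 = False:
  (a_1 ∨ a_2 ∨ a_4) forces a_4 = True.
  (a_1 ∨ a_2 ∨ a_6) forces a_6 = True.
  clause (a_2 ∨ a_5 ∨ ¬a_6) is falsified — backtrack.
So a_2 = True.
  then (¬a_2 ∨ a_6) forces a_6 = True.
  then (¬a_3 ∨ ¬a_6) forces a_3 = False.
  then (a_1 ∨ a_4 ∨ ¬a_6) forces a_4 = True.
Set a_7 = False.
All clauses satisfied.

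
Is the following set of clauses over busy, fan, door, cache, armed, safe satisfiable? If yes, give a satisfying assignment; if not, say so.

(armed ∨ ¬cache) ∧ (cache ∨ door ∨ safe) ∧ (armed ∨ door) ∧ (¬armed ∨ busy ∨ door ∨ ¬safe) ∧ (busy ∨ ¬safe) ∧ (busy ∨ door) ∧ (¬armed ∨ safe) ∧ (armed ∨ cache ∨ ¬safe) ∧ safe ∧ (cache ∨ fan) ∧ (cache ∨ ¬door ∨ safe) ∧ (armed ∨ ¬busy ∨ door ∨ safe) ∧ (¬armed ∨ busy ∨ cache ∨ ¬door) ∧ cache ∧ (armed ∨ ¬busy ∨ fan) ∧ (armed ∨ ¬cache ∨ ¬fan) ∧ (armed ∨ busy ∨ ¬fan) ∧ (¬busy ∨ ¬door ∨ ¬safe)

busy = True, fan = True, door = False, cache = True, armed = True, safe = True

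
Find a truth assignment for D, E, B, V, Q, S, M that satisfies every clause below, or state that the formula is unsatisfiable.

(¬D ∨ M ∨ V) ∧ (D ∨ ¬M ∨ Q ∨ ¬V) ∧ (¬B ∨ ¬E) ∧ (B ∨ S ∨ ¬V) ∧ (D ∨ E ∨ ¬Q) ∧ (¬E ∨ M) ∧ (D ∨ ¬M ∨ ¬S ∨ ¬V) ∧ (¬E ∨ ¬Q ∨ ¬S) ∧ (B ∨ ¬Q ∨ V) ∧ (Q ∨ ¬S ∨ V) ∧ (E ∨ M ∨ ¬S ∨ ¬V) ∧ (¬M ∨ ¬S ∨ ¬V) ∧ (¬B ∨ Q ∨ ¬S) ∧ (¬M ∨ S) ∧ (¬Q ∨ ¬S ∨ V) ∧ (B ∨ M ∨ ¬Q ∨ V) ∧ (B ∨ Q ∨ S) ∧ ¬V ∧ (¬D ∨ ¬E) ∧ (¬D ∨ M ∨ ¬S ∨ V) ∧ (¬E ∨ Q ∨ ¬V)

D=F, E=F, B=T, V=F, Q=F, S=F, M=F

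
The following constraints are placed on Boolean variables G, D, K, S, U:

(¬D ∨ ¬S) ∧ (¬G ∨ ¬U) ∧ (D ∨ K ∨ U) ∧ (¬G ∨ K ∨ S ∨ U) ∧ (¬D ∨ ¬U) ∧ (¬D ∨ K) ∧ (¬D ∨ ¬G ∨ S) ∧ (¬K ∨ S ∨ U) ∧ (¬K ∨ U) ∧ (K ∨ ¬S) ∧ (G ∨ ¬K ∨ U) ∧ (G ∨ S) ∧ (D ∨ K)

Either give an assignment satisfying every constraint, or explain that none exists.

Set G = False.
  then (G ∨ S) forces S = True.
  then (¬D ∨ ¬S) forces D = False.
  then (K ∨ ¬S) forces K = True.
  then (G ∨ ¬K ∨ U) forces U = True.
All clauses satisfied.

G = False, D = False, K = True, S = True, U = True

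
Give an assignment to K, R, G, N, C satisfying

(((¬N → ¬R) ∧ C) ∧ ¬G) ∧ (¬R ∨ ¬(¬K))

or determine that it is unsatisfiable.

K = True, R = False, G = False, N = False, C = True

  ((¬N → ¬R) ∧ C) ∧ ¬G = True
    (¬N → ¬R) ∧ C = True
      ¬N → ¬R = True
        ¬N = True
        ¬R = True
    ¬G = True
  ¬R ∨ ¬(¬K) = True
    ¬R = True
    ¬(¬K) = True
      ¬K = False
Both conjuncts True, so the formula holds.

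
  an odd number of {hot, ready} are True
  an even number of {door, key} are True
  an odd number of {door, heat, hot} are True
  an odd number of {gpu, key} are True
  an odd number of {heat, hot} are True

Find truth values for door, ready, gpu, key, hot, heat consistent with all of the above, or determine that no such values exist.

door=F; ready=T; gpu=T; key=F; hot=F; heat=T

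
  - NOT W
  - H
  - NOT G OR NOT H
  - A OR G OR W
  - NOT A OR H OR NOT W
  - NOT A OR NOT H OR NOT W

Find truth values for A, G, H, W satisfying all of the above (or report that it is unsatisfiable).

Unit clause (NOT W) forces W = False.
Unit clause (H) forces H = True.
In (NOT G OR NOT H) only NOT G is left, so G = False.
In (A OR G OR W) only A is left, so A = True.
Check each clause:
  (NOT W): NOT W holds.
  (H): H holds.
  (NOT G OR NOT H): NOT G holds.
  (A OR G OR W): A holds.
  (NOT A OR H OR NOT W): H holds.
  (NOT A OR NOT H OR NOT W): NOT W holds.
All clauses satisfied.

A = True, G = False, H = True, W = False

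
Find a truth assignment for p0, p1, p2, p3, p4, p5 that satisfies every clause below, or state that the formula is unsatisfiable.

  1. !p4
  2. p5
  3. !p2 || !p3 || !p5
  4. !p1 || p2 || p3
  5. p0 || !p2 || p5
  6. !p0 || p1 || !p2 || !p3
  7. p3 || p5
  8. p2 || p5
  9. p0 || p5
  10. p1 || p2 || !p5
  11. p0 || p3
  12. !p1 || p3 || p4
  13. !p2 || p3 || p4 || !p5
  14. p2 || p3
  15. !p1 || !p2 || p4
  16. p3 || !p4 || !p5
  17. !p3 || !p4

p0: True, p1: True, p2: False, p3: True, p4: False, p5: True

Unit clause (!p4) forces p4 = False.
Unit clause (p5) forces p5 = True.
Set p0 = True.
Set p1 = True.
  then (!p1 || p3 || p4) forces p3 = True.
  then (!p1 || !p2 || p4) forces p2 = False.
All clauses satisfied.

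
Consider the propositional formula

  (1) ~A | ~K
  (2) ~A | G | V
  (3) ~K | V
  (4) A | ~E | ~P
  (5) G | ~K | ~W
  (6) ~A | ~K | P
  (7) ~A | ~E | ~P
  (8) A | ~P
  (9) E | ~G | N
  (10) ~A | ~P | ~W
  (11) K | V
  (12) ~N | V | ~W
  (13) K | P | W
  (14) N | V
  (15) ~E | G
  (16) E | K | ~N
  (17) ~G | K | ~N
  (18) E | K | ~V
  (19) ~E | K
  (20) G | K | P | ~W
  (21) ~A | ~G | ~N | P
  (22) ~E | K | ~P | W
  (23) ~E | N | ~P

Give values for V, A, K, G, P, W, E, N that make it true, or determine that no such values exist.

V=T, A=F, K=T, G=T, P=F, W=F, E=T, N=F

Try V = False:
  (~K | V) forces K = False.
  clause (K | V) is falsified — backtrack.
So V = True.
Set A = False.
  then (A | ~P) forces P = False.
Set K = True.
Set G = True.
Set W = False.
Set E = True.
Set N = False.
All clauses satisfied.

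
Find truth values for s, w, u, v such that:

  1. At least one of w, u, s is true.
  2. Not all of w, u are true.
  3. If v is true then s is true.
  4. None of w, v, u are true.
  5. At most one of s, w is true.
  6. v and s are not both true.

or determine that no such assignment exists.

s = True, w = False, u = False, v = False

  (1) {w, u, s}: 1 true — at least one ✓
  (2) {w, u}: 0/2 true — not all ✓
  (3) v=F ⇒ s: vacuous ✓
  (4) {w, v, u}: 0 true — none ✓
  (5) {s, w}: 1 true — at most one ✓
  (6) v=F, s=T — not both ✓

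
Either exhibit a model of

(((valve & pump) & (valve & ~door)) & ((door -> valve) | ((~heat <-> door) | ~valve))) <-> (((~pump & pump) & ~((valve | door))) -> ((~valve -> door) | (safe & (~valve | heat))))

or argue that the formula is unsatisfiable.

safe = True, heat = False, valve = True, pump = True, door = False

  (((valve & pump) & (valve & ~door)) & ((door -> valve) | ((~heat <-> door) | ~valve))) <-> (((~pump & pump) & ~((valve | door))) -> ((~valve -> door) | (safe & (~valve | heat)))) = True
    ((valve & pump) & (valve & ~door)) & ((door -> valve) | ((~heat <-> door) | ~valve)) = True
      (valve & pump) & (valve & ~door) = True
        valve & pump = True
        valve & ~door = True
          ~door = True
      (door -> valve) | ((~heat <-> door) | ~valve) = True
        door -> valve = True
        (~heat <-> door) | ~valve = False
          ~heat <-> door = False
            ~heat = True
          ~valve = False
    ((~pump & pump) & ~((valve | door))) -> ((~valve -> door) | (safe & (~valve | heat))) = True
      (~pump & pump) & ~((valve | door)) = False
        ~pump & pump = False
          ~pump = False
        ~((valve | door)) = False
          valve | door = True
      (~valve -> door) | (safe & (~valve | heat)) = True
        ~valve -> door = True
          ~valve = False
        safe & (~valve | heat) = False
          ~valve | heat = False
            ~valve = False
The formula evaluates to True.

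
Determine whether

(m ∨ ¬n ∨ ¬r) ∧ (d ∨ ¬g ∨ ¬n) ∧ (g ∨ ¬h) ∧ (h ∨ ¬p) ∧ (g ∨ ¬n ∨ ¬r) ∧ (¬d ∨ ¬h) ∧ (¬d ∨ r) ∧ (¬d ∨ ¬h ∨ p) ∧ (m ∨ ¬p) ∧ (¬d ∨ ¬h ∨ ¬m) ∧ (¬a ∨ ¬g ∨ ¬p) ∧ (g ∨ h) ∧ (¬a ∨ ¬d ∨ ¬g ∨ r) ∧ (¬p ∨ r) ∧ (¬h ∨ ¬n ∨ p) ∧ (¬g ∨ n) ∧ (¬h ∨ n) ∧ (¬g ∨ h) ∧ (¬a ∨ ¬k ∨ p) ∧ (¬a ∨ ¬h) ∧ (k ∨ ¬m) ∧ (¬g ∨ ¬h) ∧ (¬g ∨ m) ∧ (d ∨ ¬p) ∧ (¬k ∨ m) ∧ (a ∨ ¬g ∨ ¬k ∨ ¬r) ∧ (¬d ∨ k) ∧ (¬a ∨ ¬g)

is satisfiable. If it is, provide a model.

Unsatisfiable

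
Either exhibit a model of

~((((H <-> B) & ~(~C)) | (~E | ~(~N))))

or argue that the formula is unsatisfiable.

B = False, C = True, N = False, E = True, H = True

  ~((((H <-> B) & ~(~C)) | (~E | ~(~N)))) = True
    ((H <-> B) & ~(~C)) | (~E | ~(~N)) = False
      (H <-> B) & ~(~C) = False
        H <-> B = False
        ~(~C) = True
          ~C = False
      ~E | ~(~N) = False
        ~E = False
        ~(~N) = False
          ~N = True
The formula evaluates to True.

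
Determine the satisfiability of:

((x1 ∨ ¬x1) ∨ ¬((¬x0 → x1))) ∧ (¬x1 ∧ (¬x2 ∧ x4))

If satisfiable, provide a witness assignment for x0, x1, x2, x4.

x0: False, x1: False, x2: False, x4: True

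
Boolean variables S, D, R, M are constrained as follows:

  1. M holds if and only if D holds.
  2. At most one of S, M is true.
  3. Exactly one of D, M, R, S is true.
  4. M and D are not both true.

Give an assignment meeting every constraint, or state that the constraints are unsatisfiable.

S = False, D = False, R = True, M = False

  (1) M=F, D=F — same ✓
  (2) {S, M}: 0 true — at most one ✓
  (3) {D, M, R, S}: 1 true — exactly one ✓
  (4) M=F, D=F — not both ✓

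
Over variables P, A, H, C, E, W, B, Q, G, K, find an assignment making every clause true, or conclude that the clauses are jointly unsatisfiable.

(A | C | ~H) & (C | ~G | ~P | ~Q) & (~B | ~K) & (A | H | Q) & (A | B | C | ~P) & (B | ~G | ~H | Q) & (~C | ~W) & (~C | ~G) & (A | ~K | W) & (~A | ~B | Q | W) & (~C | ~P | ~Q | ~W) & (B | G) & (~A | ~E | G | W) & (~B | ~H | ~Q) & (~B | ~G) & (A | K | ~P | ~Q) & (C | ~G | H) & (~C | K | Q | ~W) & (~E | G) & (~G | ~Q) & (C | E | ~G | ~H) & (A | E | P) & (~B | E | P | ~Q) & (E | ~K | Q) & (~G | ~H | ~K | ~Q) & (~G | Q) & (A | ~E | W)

P=T, A=T, H=F, C=F, E=F, W=T, B=T, Q=T, G=F, K=F

Set P = True.
Set A = True.
Set H = False.
Set C = False.
  then (C | ~G | H) forces G = False.
  then (~E | G) forces E = False.
  then (B | G) forces B = True.
  then (~B | ~K) forces K = False.
Set W = True.
Set Q = True.
All clauses satisfied.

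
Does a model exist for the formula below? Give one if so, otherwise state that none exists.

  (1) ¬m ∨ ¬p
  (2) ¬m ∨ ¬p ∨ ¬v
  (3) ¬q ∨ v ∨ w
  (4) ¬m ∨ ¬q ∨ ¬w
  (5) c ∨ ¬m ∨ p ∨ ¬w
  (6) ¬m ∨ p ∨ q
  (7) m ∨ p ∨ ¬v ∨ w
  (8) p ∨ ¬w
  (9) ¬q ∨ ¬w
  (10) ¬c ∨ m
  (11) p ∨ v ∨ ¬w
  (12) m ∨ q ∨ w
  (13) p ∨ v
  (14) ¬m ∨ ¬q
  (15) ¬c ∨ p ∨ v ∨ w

c = False, q = False, v = False, p = True, w = True, m = False

Try c = True:
  (¬c ∨ m) forces m = True.
  (¬m ∨ ¬p) forces p = False.
  (¬m ∨ p ∨ q) forces q = True.
  clause (¬m ∨ ¬q) is falsified — backtrack.
So c = False.
Set q = False.
Set v = False.
  then (p ∨ v) forces p = True.
  then (¬m ∨ ¬p) forces m = False.
  then (m ∨ q ∨ w) forces w = True.
All clauses satisfied.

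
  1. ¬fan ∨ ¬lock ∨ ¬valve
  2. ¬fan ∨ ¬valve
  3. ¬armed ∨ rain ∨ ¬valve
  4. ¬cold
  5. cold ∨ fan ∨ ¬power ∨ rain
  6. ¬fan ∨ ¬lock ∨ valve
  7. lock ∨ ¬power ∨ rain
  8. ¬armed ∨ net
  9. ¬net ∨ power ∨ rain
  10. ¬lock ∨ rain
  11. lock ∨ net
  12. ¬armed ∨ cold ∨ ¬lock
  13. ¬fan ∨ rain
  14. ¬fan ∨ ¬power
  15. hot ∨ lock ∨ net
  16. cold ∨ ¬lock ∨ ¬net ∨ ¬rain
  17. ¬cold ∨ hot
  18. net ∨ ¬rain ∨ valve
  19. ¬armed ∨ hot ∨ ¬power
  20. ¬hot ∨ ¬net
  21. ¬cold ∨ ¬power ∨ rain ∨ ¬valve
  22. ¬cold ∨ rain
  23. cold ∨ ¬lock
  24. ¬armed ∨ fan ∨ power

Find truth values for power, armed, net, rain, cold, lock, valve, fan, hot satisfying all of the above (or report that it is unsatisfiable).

power: False, armed: False, net: True, rain: True, cold: False, lock: False, valve: False, fan: False, hot: False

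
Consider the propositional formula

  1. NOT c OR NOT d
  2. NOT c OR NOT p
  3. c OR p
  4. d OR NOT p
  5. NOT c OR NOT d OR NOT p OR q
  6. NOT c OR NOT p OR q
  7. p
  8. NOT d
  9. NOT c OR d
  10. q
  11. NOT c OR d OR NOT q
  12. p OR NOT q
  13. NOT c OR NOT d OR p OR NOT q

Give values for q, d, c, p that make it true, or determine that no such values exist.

UNSATISFIABLE

Case d = True:
  Clause (NOT d) is falsified — contradiction.
Case d = False:
  (d OR NOT p) forces p = False.
  Clause (p) is falsified — contradiction.
Both cases fail, so the formula is unsatisfiable.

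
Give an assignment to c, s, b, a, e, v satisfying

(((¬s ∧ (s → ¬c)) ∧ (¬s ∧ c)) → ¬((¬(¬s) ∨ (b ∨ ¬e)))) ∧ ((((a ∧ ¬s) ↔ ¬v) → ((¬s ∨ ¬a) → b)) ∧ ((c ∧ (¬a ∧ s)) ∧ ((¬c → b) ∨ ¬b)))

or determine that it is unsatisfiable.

c: True, s: True, b: False, a: False, e: False, v: False

  ((¬s ∧ (s → ¬c)) ∧ (¬s ∧ c)) → ¬((¬(¬s) ∨ (b ∨ ¬e))) = True
    (¬s ∧ (s → ¬c)) ∧ (¬s ∧ c) = False
      ¬s ∧ (s → ¬c) = False
        ¬s = False
        s → ¬c = False
          ¬c = False
      ¬s ∧ c = False
        ¬s = False
    ¬((¬(¬s) ∨ (b ∨ ¬e))) = False
      ¬(¬s) ∨ (b ∨ ¬e) = True
        ¬(¬s) = True
          ¬s = False
        b ∨ ¬e = True
          ¬e = True
  (((a ∧ ¬s) ↔ ¬v) → ((¬s ∨ ¬a) → b)) ∧ ((c ∧ (¬a ∧ s)) ∧ ((¬c → b) ∨ ¬b)) = True
    ((a ∧ ¬s) ↔ ¬v) → ((¬s ∨ ¬a) → b) = True
      (a ∧ ¬s) ↔ ¬v = False
        a ∧ ¬s = False
          ¬s = False
        ¬v = True
      (¬s ∨ ¬a) → b = False
        ¬s ∨ ¬a = True
          ¬s = False
          ¬a = True
    (c ∧ (¬a ∧ s)) ∧ ((¬c → b) ∨ ¬b) = True
      c ∧ (¬a ∧ s) = True
        ¬a ∧ s = True
          ¬a = True
      (¬c → b) ∨ ¬b = True
        ¬c → b = True
          ¬c = False
        ¬b = True
Both conjuncts True, so the formula holds.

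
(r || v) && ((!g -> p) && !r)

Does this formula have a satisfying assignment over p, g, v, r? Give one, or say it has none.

p = True, g = False, v = True, r = False

  r || v = True
  (!g -> p) && !r = True
    !g -> p = True
      !g = True
    !r = True
Both conjuncts True, so the formula holds.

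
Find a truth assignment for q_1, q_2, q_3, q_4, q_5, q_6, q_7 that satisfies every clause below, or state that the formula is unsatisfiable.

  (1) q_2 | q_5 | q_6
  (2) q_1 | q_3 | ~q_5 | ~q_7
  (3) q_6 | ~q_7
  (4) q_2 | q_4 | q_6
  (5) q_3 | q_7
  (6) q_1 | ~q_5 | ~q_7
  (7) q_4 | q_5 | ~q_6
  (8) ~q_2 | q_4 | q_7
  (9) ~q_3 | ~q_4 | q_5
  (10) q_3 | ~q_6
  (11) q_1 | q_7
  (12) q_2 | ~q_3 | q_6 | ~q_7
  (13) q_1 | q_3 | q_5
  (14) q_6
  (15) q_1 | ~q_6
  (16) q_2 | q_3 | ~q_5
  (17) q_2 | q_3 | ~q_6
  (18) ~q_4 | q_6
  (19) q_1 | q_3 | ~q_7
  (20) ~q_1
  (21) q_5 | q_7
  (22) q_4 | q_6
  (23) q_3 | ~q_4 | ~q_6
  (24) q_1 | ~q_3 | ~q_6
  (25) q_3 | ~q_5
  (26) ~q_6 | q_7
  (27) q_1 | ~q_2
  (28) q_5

Case q_1 = True:
  Clause (~q_1) is falsified — contradiction.
Case q_1 = False:
  (q_1 | q_7) forces q_7 = True.
  (q_6 | ~q_7) forces q_6 = True.
  Clause (q_1 | ~q_6) is falsified — contradiction.
Both cases fail, so the formula is unsatisfiable.

Unsatisfiable — no assignment works.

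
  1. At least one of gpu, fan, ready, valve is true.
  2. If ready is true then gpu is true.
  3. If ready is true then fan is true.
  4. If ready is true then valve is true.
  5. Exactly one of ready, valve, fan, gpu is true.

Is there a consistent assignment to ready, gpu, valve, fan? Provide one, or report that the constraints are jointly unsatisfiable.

ready: False, gpu: False, valve: True, fan: False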